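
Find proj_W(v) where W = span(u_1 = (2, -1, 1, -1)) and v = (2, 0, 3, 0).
proj_W(v) = (2, -1, 1, -1)

Set up U = [u_1 | ... | u_1] ∈ R^(4×1). The projector onto W = col(U) is P = U (U^T U)^(-1) U^T.
Compute U^T U =
  [7],
and U^T v = (7).
Solve U^T U · c = U^T v for the coefficients: c = (1). The projection is proj_W(v) = U c.
Check: (v - proj_W(v)) · u_1 = 0  (should be 0).
Result: proj_W(v) = (2, -1, 1, -1).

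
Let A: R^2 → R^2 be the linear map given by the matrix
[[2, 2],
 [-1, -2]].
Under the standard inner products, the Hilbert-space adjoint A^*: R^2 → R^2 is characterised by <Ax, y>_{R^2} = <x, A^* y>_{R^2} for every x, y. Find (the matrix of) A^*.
A^* = A^T =
[[2, -1],
 [2, -2]]

For real matrices with standard dot products, the defining identity <Ax, y> = <x, A^* y> gives (Ax)^T y = x^T (A^*) y, i.e. x^T A^T y = x^T (A^*) y. Since this holds for all x, y, we must have A^* = A^T. Therefore
A^* =
[[2, -1],
 [2, -2]].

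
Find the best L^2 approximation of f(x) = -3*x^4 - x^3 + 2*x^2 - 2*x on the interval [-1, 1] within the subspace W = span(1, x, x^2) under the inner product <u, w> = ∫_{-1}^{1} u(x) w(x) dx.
g(x) = -4*x^2/7 - 13*x/5 + 9/35

The best approximation g ∈ W is the orthogonal projection of f onto W. Writing g = a_0 + a_1 x + a_2 x^2, the coefficients solve the normal equations G · a = b where
  G_{ij} = <φ_i, φ_j> and b_i = <f, φ_i>, with φ_0 = 1, φ_1 = x, φ_2 = x^2.
G =
  [2, 0, 2/3]
  [0, 2/3, 0]
  [2/3, 0, 2/5],
b = (2/15, -26/15, -2/35).
Solving gives a_0 = 9/35, a_1 = -13/5, a_2 = -4/7, so
  g(x) = -4*x^2/7 - 13*x/5 + 9/35.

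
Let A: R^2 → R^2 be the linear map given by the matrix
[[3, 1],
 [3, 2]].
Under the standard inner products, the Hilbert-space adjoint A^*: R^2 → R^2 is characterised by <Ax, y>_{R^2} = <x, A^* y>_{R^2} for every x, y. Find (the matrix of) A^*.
A^* = A^T =
[[3, 3],
 [1, 2]]

For real matrices with standard dot products, the defining identity <Ax, y> = <x, A^* y> gives (Ax)^T y = x^T (A^*) y, i.e. x^T A^T y = x^T (A^*) y. Since this holds for all x, y, we must have A^* = A^T. Therefore
A^* =
[[3, 3],
 [1, 2]].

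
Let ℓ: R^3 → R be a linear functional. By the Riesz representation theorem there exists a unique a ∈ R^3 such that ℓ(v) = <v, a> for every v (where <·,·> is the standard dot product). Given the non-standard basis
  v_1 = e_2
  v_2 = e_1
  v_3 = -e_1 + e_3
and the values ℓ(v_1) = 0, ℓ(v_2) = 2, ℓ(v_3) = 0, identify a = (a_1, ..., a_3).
a = (2, 0, 2)

Write a = (a_1, ..., a_3) in the standard basis. For each basis vector v_i, ℓ(v_i) = <v_i, a> is a linear equation in the a_j's. Collect the n equations into a matrix system V a = ℓ, where row i of V is v_i (expressed in the standard basis). Since V is invertible (lower-triangular with 1s on the diagonal, up to permutation), solve by back-substitution:
  V =
[[0, 1, 0],
 [1, 0, 0],
 [-1, 0, 1]]
  V a = (0, 2, 0)
Solving gives a = (2, 0, 2).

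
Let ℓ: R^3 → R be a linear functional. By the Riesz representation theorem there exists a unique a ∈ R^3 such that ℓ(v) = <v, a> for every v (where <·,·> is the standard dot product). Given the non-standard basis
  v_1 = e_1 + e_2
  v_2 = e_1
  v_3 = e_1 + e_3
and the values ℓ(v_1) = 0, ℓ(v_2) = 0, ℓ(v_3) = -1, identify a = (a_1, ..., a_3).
a = (0, 0, -1)

Write a = (a_1, ..., a_3) in the standard basis. For each basis vector v_i, ℓ(v_i) = <v_i, a> is a linear equation in the a_j's. Collect the n equations into a matrix system V a = ℓ, where row i of V is v_i (expressed in the standard basis). Since V is invertible (lower-triangular with 1s on the diagonal, up to permutation), solve by back-substitution:
  V =
[[1, 1, 0],
 [1, 0, 0],
 [1, 0, 1]]
  V a = (0, 0, -1)
Solving gives a = (0, 0, -1).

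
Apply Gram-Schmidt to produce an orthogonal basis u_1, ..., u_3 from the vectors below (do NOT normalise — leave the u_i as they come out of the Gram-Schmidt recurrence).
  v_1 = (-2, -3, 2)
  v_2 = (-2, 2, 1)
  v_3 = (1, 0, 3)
Orthogonal basis:
  u_1 = (-2, -3, 2)
  u_2 = (-2, 2, 1)
  u_3 = (259/153, 74/153, 370/153)

Apply the Gram-Schmidt recurrence
  u_1 = v_1
  u_i = v_i − Σ_{j<i} ((v_i · u_j) / (u_j · u_j)) · u_j.

Step by step this gives:
  u_1 = (-2, -3, 2)
  u_2 = (-2, 2, 1)
  u_3 = (259/153, 74/153, 370/153)

Orthogonality check:
  u_2 · u_1 = 0 (should be 0)
  u_3 · u_1 = 0 (should be 0)
  u_3 · u_2 = 0 (should be 0)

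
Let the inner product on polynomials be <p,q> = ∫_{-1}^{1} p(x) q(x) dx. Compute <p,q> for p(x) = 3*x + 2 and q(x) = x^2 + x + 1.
<p,q> = 22/3

Expand the product: p(x)·q(x) = 3*x^3 + 5*x^2 + 5*x + 2.
∫_{-1}^{1} of each monomial x^k gives [2/(k+1) if k even, 0 if k odd]. Integrating term-by-term (or equivalently evaluating the antiderivative F(x) = 3*x^4/4 + 5*x^3/3 + 5*x^2/2 + 2*x at the endpoints):
  F(1) − F(−1) = 83/12 − (-5/12) = 22/3.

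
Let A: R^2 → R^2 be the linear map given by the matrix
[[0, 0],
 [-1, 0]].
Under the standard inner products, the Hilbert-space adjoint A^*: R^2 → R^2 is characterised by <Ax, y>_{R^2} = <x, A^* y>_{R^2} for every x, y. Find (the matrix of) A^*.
A^* = A^T =
[[0, -1],
 [0, 0]]

For real matrices with standard dot products, the defining identity <Ax, y> = <x, A^* y> gives (Ax)^T y = x^T (A^*) y, i.e. x^T A^T y = x^T (A^*) y. Since this holds for all x, y, we must have A^* = A^T. Therefore
A^* =
[[0, -1],
 [0, 0]].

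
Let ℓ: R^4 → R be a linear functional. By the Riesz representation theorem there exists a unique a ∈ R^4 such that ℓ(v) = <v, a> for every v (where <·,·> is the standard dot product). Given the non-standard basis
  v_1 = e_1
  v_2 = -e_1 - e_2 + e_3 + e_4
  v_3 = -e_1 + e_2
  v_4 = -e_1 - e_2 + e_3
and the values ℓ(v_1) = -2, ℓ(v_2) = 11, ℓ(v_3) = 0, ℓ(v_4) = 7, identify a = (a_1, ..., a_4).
a = (-2, -2, 3, 4)

Write a = (a_1, ..., a_4) in the standard basis. For each basis vector v_i, ℓ(v_i) = <v_i, a> is a linear equation in the a_j's. Collect the n equations into a matrix system V a = ℓ, where row i of V is v_i (expressed in the standard basis). Since V is invertible (lower-triangular with 1s on the diagonal, up to permutation), solve by back-substitution:
  V =
[[1, 0, 0, 0],
 [-1, -1, 1, 1],
 [-1, 1, 0, 0],
 [-1, -1, 1, 0]]
  V a = (-2, 11, 0, 7)
Solving gives a = (-2, -2, 3, 4).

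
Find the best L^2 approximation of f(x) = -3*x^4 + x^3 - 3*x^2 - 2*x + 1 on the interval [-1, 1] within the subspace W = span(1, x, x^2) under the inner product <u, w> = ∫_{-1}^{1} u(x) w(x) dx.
g(x) = -39*x^2/7 - 7*x/5 + 44/35

The best approximation g ∈ W is the orthogonal projection of f onto W. Writing g = a_0 + a_1 x + a_2 x^2, the coefficients solve the normal equations G · a = b where
  G_{ij} = <φ_i, φ_j> and b_i = <f, φ_i>, with φ_0 = 1, φ_1 = x, φ_2 = x^2.
G =
  [2, 0, 2/3]
  [0, 2/3, 0]
  [2/3, 0, 2/5],
b = (-6/5, -14/15, -146/105).
Solving gives a_0 = 44/35, a_1 = -7/5, a_2 = -39/7, so
  g(x) = -39*x^2/7 - 7*x/5 + 44/35.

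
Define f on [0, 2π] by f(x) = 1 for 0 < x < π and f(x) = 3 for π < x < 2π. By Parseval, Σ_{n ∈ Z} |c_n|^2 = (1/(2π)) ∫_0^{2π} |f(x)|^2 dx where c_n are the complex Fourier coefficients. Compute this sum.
Σ |c_n|^2 = 5

Parseval equates the L^2 energy of f (normalised by 1/(2π)) with the ℓ^2 sum of its Fourier coefficients: (1/(2π)) ∫_0^{2π} |f|^2 = Σ |c_n|^2.
Compute the left side: (1/(2π)) [∫_0^π 1^2 dx + ∫_π^{2π} 3^2 dx] = (1/(2π)) · (1π + 9π) = (1 + 9)/2 = 5.
So Σ_{n ∈ Z} |c_n|^2 = 5.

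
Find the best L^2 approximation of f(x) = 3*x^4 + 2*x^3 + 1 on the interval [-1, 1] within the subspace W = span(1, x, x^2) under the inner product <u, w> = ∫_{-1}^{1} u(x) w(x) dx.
g(x) = 18*x^2/7 + 6*x/5 + 26/35

The best approximation g ∈ W is the orthogonal projection of f onto W. Writing g = a_0 + a_1 x + a_2 x^2, the coefficients solve the normal equations G · a = b where
  G_{ij} = <φ_i, φ_j> and b_i = <f, φ_i>, with φ_0 = 1, φ_1 = x, φ_2 = x^2.
G =
  [2, 0, 2/3]
  [0, 2/3, 0]
  [2/3, 0, 2/5],
b = (16/5, 4/5, 32/21).
Solving gives a_0 = 26/35, a_1 = 6/5, a_2 = 18/7, so
  g(x) = 18*x^2/7 + 6*x/5 + 26/35.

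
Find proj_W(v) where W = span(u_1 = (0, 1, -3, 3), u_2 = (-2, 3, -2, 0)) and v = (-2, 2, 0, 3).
proj_W(v) = (-91/121, 185/121, -43/22, 291/242)

Set up U = [u_1 | ... | u_2] ∈ R^(4×2). The projector onto W = col(U) is P = U (U^T U)^(-1) U^T.
Compute U^T U =
  [19, 9]
  [9, 17],
and U^T v = (11, 10).
Solve U^T U · c = U^T v for the coefficients: c = (97/242, 91/242). The projection is proj_W(v) = U c.
Check: (v - proj_W(v)) · u_1 = 0  (should be 0).
Check: (v - proj_W(v)) · u_2 = 0  (should be 0).
Result: proj_W(v) = (-91/121, 185/121, -43/22, 291/242).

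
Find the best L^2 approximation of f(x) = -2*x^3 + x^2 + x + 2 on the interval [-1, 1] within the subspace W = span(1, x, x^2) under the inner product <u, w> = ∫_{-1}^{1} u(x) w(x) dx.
g(x) = x^2 - x/5 + 2

The best approximation g ∈ W is the orthogonal projection of f onto W. Writing g = a_0 + a_1 x + a_2 x^2, the coefficients solve the normal equations G · a = b where
  G_{ij} = <φ_i, φ_j> and b_i = <f, φ_i>, with φ_0 = 1, φ_1 = x, φ_2 = x^2.
G =
  [2, 0, 2/3]
  [0, 2/3, 0]
  [2/3, 0, 2/5],
b = (14/3, -2/15, 26/15).
Solving gives a_0 = 2, a_1 = -1/5, a_2 = 1, so
  g(x) = x^2 - x/5 + 2.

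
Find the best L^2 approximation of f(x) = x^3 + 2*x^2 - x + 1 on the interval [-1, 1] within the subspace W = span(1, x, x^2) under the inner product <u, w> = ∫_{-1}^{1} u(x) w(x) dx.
g(x) = 2*x^2 - 2*x/5 + 1

The best approximation g ∈ W is the orthogonal projection of f onto W. Writing g = a_0 + a_1 x + a_2 x^2, the coefficients solve the normal equations G · a = b where
  G_{ij} = <φ_i, φ_j> and b_i = <f, φ_i>, with φ_0 = 1, φ_1 = x, φ_2 = x^2.
G =
  [2, 0, 2/3]
  [0, 2/3, 0]
  [2/3, 0, 2/5],
b = (10/3, -4/15, 22/15).
Solving gives a_0 = 1, a_1 = -2/5, a_2 = 2, so
  g(x) = 2*x^2 - 2*x/5 + 1.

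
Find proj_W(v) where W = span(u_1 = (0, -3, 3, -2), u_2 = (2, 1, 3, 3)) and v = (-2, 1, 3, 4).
proj_W(v) = (36/23, 267/253, 525/253, 640/253)

Set up U = [u_1 | ... | u_2] ∈ R^(4×2). The projector onto W = col(U) is P = U (U^T U)^(-1) U^T.
Compute U^T U =
  [22, 0]
  [0, 23],
and U^T v = (-2, 18).
Solve U^T U · c = U^T v for the coefficients: c = (-1/11, 18/23). The projection is proj_W(v) = U c.
Check: (v - proj_W(v)) · u_1 = 0  (should be 0).
Check: (v - proj_W(v)) · u_2 = 0  (should be 0).
Result: proj_W(v) = (36/23, 267/253, 525/253, 640/253).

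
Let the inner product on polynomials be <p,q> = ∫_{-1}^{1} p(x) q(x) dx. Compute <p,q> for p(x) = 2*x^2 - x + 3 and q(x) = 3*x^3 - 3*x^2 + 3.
<p,q> = 62/5

Expand the product: p(x)·q(x) = 6*x^5 - 9*x^4 + 12*x^3 - 3*x^2 - 3*x + 9.
∫_{-1}^{1} of each monomial x^k gives [2/(k+1) if k even, 0 if k odd]. Integrating term-by-term (or equivalently evaluating the antiderivative F(x) = x^6 - 9*x^5/5 + 3*x^4 - x^3 - 3*x^2/2 + 9*x at the endpoints):
  F(1) − F(−1) = 87/10 − (-37/10) = 62/5.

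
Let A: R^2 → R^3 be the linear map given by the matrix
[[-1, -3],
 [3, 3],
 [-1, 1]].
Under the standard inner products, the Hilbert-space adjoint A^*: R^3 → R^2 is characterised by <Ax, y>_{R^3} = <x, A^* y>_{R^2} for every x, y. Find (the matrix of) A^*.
A^* = A^T =
[[-1, 3, -1],
 [-3, 3, 1]]

For real matrices with standard dot products, the defining identity <Ax, y> = <x, A^* y> gives (Ax)^T y = x^T (A^*) y, i.e. x^T A^T y = x^T (A^*) y. Since this holds for all x, y, we must have A^* = A^T. Therefore
A^* =
[[-1, 3, -1],
 [-3, 3, 1]].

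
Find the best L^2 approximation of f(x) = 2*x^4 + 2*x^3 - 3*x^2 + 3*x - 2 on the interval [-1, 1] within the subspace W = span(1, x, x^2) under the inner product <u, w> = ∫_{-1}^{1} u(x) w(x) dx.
g(x) = -9*x^2/7 + 21*x/5 - 76/35

The best approximation g ∈ W is the orthogonal projection of f onto W. Writing g = a_0 + a_1 x + a_2 x^2, the coefficients solve the normal equations G · a = b where
  G_{ij} = <φ_i, φ_j> and b_i = <f, φ_i>, with φ_0 = 1, φ_1 = x, φ_2 = x^2.
G =
  [2, 0, 2/3]
  [0, 2/3, 0]
  [2/3, 0, 2/5],
b = (-26/5, 14/5, -206/105).
Solving gives a_0 = -76/35, a_1 = 21/5, a_2 = -9/7, so
  g(x) = -9*x^2/7 + 21*x/5 - 76/35.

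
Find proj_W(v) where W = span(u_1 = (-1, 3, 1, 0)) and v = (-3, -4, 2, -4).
proj_W(v) = (7/11, -21/11, -7/11, 0)

Set up U = [u_1 | ... | u_1] ∈ R^(4×1). The projector onto W = col(U) is P = U (U^T U)^(-1) U^T.
Compute U^T U =
  [11],
and U^T v = (-7).
Solve U^T U · c = U^T v for the coefficients: c = (-7/11). The projection is proj_W(v) = U c.
Check: (v - proj_W(v)) · u_1 = 0  (should be 0).
Result: proj_W(v) = (7/11, -21/11, -7/11, 0).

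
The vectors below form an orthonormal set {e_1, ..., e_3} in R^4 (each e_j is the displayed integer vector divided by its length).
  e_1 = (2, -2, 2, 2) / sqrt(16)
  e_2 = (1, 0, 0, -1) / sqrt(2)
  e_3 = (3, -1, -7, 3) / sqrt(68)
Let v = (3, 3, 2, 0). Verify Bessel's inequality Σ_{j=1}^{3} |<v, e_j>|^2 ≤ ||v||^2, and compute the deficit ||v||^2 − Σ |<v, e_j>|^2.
Σ |<v, e_j>|^2 = 219/34; ||v||^2 = 22; deficit = 529/34

Write each e_j = u_j / sqrt(<u_j, u_j>) where u_j is the displayed integer vector. Then <v, e_j> = <v, u_j> / sqrt(<u_j, u_j>), so |<v, e_j>|^2 = <v, u_j>^2 / <u_j, u_j>.
Coefficients: <v, e_1> = 4/sqrt(16), <v, e_2> = 3/sqrt(2), <v, e_3> = -8/sqrt(68).
Square and sum: Σ |<v, e_j>|^2 = 219/34.
Compute ||v||^2 = v·v = 22.
Deficit = 22 − 219/34 = 529/34 ≥ 0, confirming Bessel's inequality. (The deficit equals ||v − Σ <v,e_j> e_j||^2, the squared distance from v to span{e_j}.)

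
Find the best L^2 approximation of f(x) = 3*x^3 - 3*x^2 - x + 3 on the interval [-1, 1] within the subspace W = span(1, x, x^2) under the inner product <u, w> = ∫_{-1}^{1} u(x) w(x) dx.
g(x) = -3*x^2 + 4*x/5 + 3

The best approximation g ∈ W is the orthogonal projection of f onto W. Writing g = a_0 + a_1 x + a_2 x^2, the coefficients solve the normal equations G · a = b where
  G_{ij} = <φ_i, φ_j> and b_i = <f, φ_i>, with φ_0 = 1, φ_1 = x, φ_2 = x^2.
G =
  [2, 0, 2/3]
  [0, 2/3, 0]
  [2/3, 0, 2/5],
b = (4, 8/15, 4/5).
Solving gives a_0 = 3, a_1 = 4/5, a_2 = -3, so
  g(x) = -3*x^2 + 4*x/5 + 3.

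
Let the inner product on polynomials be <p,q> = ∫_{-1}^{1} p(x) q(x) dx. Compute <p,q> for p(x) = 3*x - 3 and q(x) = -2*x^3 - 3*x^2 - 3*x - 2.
<p,q> = 48/5

Expand the product: p(x)·q(x) = -6*x^4 - 3*x^3 + 3*x + 6.
∫_{-1}^{1} of each monomial x^k gives [2/(k+1) if k even, 0 if k odd]. Integrating term-by-term (or equivalently evaluating the antiderivative F(x) = -6*x^5/5 - 3*x^4/4 + 3*x^2/2 + 6*x at the endpoints):
  F(1) − F(−1) = 111/20 − (-81/20) = 48/5.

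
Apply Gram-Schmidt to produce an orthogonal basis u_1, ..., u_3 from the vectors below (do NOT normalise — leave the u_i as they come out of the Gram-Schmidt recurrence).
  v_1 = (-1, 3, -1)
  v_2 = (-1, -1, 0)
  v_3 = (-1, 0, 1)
Orthogonal basis:
  u_1 = (-1, 3, -1)
  u_2 = (-13/11, -5/11, -2/11)
  u_3 = (-5/18, 5/18, 10/9)

Apply the Gram-Schmidt recurrence
  u_1 = v_1
  u_i = v_i − Σ_{j<i} ((v_i · u_j) / (u_j · u_j)) · u_j.

Step by step this gives:
  u_1 = (-1, 3, -1)
  u_2 = (-13/11, -5/11, -2/11)
  u_3 = (-5/18, 5/18, 10/9)

Orthogonality check:
  u_2 · u_1 = 0 (should be 0)
  u_3 · u_1 = 0 (should be 0)
  u_3 · u_2 = 0 (should be 0)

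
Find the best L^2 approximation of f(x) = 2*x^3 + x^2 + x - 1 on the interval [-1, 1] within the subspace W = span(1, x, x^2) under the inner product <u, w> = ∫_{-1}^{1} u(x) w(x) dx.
g(x) = x^2 + 11*x/5 - 1

The best approximation g ∈ W is the orthogonal projection of f onto W. Writing g = a_0 + a_1 x + a_2 x^2, the coefficients solve the normal equations G · a = b where
  G_{ij} = <φ_i, φ_j> and b_i = <f, φ_i>, with φ_0 = 1, φ_1 = x, φ_2 = x^2.
G =
  [2, 0, 2/3]
  [0, 2/3, 0]
  [2/3, 0, 2/5],
b = (-4/3, 22/15, -4/15).
Solving gives a_0 = -1, a_1 = 11/5, a_2 = 1, so
  g(x) = x^2 + 11*x/5 - 1.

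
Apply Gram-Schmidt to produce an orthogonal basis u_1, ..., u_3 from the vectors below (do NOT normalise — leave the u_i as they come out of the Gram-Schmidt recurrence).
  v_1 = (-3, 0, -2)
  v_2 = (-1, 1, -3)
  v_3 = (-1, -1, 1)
Orthogonal basis:
  u_1 = (-3, 0, -2)
  u_2 = (14/13, 1, -21/13)
  u_3 = (2/31, -7/31, -3/31)

Apply the Gram-Schmidt recurrence
  u_1 = v_1
  u_i = v_i − Σ_{j<i} ((v_i · u_j) / (u_j · u_j)) · u_j.

Step by step this gives:
  u_1 = (-3, 0, -2)
  u_2 = (14/13, 1, -21/13)
  u_3 = (2/31, -7/31, -3/31)

Orthogonality check:
  u_2 · u_1 = 0 (should be 0)
  u_3 · u_1 = 0 (should be 0)
  u_3 · u_2 = 0 (should be 0)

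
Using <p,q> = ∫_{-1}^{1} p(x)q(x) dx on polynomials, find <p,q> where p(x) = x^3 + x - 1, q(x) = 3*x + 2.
<p,q> = -4/5

Expand the product: p(x)·q(x) = 3*x^4 + 2*x^3 + 3*x^2 - x - 2.
∫_{-1}^{1} of each monomial x^k gives [2/(k+1) if k even, 0 if k odd]. Integrating term-by-term (or equivalently evaluating the antiderivative F(x) = 3*x^5/5 + x^4/2 + x^3 - x^2/2 - 2*x at the endpoints):
  F(1) − F(−1) = -2/5 − (2/5) = -4/5.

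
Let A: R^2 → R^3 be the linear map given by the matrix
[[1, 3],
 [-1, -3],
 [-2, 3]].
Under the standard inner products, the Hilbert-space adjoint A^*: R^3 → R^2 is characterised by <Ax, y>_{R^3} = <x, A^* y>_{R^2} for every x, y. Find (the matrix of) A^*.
A^* = A^T =
[[1, -1, -2],
 [3, -3, 3]]

For real matrices with standard dot products, the defining identity <Ax, y> = <x, A^* y> gives (Ax)^T y = x^T (A^*) y, i.e. x^T A^T y = x^T (A^*) y. Since this holds for all x, y, we must have A^* = A^T. Therefore
A^* =
[[1, -1, -2],
 [3, -3, 3]].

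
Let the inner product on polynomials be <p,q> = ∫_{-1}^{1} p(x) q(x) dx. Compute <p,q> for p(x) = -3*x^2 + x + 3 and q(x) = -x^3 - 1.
<p,q> = -22/5

Expand the product: p(x)·q(x) = 3*x^5 - x^4 - 3*x^3 + 3*x^2 - x - 3.
∫_{-1}^{1} of each monomial x^k gives [2/(k+1) if k even, 0 if k odd]. Integrating term-by-term (or equivalently evaluating the antiderivative F(x) = x^6/2 - x^5/5 - 3*x^4/4 + x^3 - x^2/2 - 3*x at the endpoints):
  F(1) − F(−1) = -59/20 − (29/20) = -22/5.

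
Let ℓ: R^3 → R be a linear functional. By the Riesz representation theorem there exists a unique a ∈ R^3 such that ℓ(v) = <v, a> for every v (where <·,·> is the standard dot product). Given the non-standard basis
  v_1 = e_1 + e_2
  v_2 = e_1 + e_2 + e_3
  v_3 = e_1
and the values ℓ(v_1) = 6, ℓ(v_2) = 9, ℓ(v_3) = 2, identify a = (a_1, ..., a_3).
a = (2, 4, 3)

Write a = (a_1, ..., a_3) in the standard basis. For each basis vector v_i, ℓ(v_i) = <v_i, a> is a linear equation in the a_j's. Collect the n equations into a matrix system V a = ℓ, where row i of V is v_i (expressed in the standard basis). Since V is invertible (lower-triangular with 1s on the diagonal, up to permutation), solve by back-substitution:
  V =
[[1, 1, 0],
 [1, 1, 1],
 [1, 0, 0]]
  V a = (6, 9, 2)
Solving gives a = (2, 4, 3).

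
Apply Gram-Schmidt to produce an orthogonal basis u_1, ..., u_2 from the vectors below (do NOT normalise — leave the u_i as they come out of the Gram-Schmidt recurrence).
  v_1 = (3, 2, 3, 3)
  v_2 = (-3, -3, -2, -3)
Orthogonal basis:
  u_1 = (3, 2, 3, 3)
  u_2 = (-3/31, -33/31, 28/31, -3/31)

Apply the Gram-Schmidt recurrence
  u_1 = v_1
  u_i = v_i − Σ_{j<i} ((v_i · u_j) / (u_j · u_j)) · u_j.

Step by step this gives:
  u_1 = (3, 2, 3, 3)
  u_2 = (-3/31, -33/31, 28/31, -3/31)

Orthogonality check:
  u_2 · u_1 = 0 (should be 0)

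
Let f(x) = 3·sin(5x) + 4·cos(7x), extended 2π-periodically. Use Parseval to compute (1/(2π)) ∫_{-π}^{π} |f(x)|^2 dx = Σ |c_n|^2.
Σ |c_n|^2 = 25/2

Expand |f|^2 and use orthogonality of {sin(nx), cos(mx)} on [-π, π]:
  ∫_{-π}^{π} sin(nx)^2 dx = π, ∫ cos(mx)^2 dx = π, and cross terms integrate to 0.
So ∫_{-π}^{π} f(x)^2 dx = 3^2 · π + 4^2 · π = (9 + 16)π.
Divide by 2π: (9 + 16)/2 = 25/2.
By Parseval, this equals Σ |c_n|^2.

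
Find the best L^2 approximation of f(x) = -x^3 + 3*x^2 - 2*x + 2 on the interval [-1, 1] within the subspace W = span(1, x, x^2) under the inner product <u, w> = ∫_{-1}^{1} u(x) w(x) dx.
g(x) = 3*x^2 - 13*x/5 + 2

The best approximation g ∈ W is the orthogonal projection of f onto W. Writing g = a_0 + a_1 x + a_2 x^2, the coefficients solve the normal equations G · a = b where
  G_{ij} = <φ_i, φ_j> and b_i = <f, φ_i>, with φ_0 = 1, φ_1 = x, φ_2 = x^2.
G =
  [2, 0, 2/3]
  [0, 2/3, 0]
  [2/3, 0, 2/5],
b = (6, -26/15, 38/15).
Solving gives a_0 = 2, a_1 = -13/5, a_2 = 3, so
  g(x) = 3*x^2 - 13*x/5 + 2.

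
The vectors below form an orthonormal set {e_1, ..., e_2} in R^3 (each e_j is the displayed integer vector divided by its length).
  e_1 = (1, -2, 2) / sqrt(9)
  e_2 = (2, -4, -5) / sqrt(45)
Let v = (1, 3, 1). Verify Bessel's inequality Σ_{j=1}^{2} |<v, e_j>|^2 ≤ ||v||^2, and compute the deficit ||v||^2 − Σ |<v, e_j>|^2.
Σ |<v, e_j>|^2 = 6; ||v||^2 = 11; deficit = 5

Write each e_j = u_j / sqrt(<u_j, u_j>) where u_j is the displayed integer vector. Then <v, e_j> = <v, u_j> / sqrt(<u_j, u_j>), so |<v, e_j>|^2 = <v, u_j>^2 / <u_j, u_j>.
Coefficients: <v, e_1> = -3/sqrt(9), <v, e_2> = -15/sqrt(45).
Square and sum: Σ |<v, e_j>|^2 = 6.
Compute ||v||^2 = v·v = 11.
Deficit = 11 − 6 = 5 ≥ 0, confirming Bessel's inequality. (The deficit equals ||v − Σ <v,e_j> e_j||^2, the squared distance from v to span{e_j}.)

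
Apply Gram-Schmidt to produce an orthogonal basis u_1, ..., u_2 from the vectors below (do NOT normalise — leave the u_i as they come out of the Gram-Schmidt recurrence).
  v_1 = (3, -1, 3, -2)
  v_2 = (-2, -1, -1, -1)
Orthogonal basis:
  u_1 = (3, -1, 3, -2)
  u_2 = (-28/23, -29/23, -5/23, -35/23)

Apply the Gram-Schmidt recurrence
  u_1 = v_1
  u_i = v_i − Σ_{j<i} ((v_i · u_j) / (u_j · u_j)) · u_j.

Step by step this gives:
  u_1 = (3, -1, 3, -2)
  u_2 = (-28/23, -29/23, -5/23, -35/23)

Orthogonality check:
  u_2 · u_1 = 0 (should be 0)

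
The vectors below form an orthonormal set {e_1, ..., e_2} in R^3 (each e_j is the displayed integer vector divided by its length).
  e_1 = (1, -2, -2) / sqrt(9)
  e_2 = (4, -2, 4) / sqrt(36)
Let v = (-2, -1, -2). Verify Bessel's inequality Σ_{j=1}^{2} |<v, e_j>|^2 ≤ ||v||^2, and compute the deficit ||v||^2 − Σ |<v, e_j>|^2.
Σ |<v, e_j>|^2 = 65/9; ||v||^2 = 9; deficit = 16/9

Write each e_j = u_j / sqrt(<u_j, u_j>) where u_j is the displayed integer vector. Then <v, e_j> = <v, u_j> / sqrt(<u_j, u_j>), so |<v, e_j>|^2 = <v, u_j>^2 / <u_j, u_j>.
Coefficients: <v, e_1> = 4/sqrt(9), <v, e_2> = -14/sqrt(36).
Square and sum: Σ |<v, e_j>|^2 = 65/9.
Compute ||v||^2 = v·v = 9.
Deficit = 9 − 65/9 = 16/9 ≥ 0, confirming Bessel's inequality. (The deficit equals ||v − Σ <v,e_j> e_j||^2, the squared distance from v to span{e_j}.)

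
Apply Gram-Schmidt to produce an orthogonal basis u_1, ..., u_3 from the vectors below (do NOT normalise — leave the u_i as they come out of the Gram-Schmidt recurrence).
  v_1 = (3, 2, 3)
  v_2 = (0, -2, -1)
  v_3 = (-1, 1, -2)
Orthogonal basis:
  u_1 = (3, 2, 3)
  u_2 = (21/22, -15/11, -1/22)
  u_3 = (44/61, 33/61, -66/61)

Apply the Gram-Schmidt recurrence
  u_1 = v_1
  u_i = v_i − Σ_{j<i} ((v_i · u_j) / (u_j · u_j)) · u_j.

Step by step this gives:
  u_1 = (3, 2, 3)
  u_2 = (21/22, -15/11, -1/22)
  u_3 = (44/61, 33/61, -66/61)

Orthogonality check:
  u_2 · u_1 = 0 (should be 0)
  u_3 · u_1 = 0 (should be 0)
  u_3 · u_2 = 0 (should be 0)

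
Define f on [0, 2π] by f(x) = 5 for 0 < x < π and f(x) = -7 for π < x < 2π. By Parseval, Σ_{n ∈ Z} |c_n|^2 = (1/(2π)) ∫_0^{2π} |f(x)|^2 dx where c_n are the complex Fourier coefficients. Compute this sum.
Σ |c_n|^2 = 37

Parseval equates the L^2 energy of f (normalised by 1/(2π)) with the ℓ^2 sum of its Fourier coefficients: (1/(2π)) ∫_0^{2π} |f|^2 = Σ |c_n|^2.
Compute the left side: (1/(2π)) [∫_0^π 5^2 dx + ∫_π^{2π} (-7)^2 dx] = (1/(2π)) · (25π + 49π) = (25 + 49)/2 = 37.
So Σ_{n ∈ Z} |c_n|^2 = 37.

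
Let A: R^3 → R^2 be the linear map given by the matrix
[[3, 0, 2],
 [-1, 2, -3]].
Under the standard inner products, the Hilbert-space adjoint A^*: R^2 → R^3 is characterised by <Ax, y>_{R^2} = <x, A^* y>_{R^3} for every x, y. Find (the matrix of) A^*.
A^* = A^T =
[[3, -1],
 [0, 2],
 [2, -3]]

For real matrices with standard dot products, the defining identity <Ax, y> = <x, A^* y> gives (Ax)^T y = x^T (A^*) y, i.e. x^T A^T y = x^T (A^*) y. Since this holds for all x, y, we must have A^* = A^T. Therefore
A^* =
[[3, -1],
 [0, 2],
 [2, -3]].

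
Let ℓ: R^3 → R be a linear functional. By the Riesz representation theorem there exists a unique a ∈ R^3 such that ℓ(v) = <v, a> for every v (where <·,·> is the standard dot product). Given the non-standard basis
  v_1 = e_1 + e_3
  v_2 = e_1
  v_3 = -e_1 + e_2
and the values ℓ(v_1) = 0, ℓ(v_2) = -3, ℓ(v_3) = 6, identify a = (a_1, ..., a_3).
a = (-3, 3, 3)

Write a = (a_1, ..., a_3) in the standard basis. For each basis vector v_i, ℓ(v_i) = <v_i, a> is a linear equation in the a_j's. Collect the n equations into a matrix system V a = ℓ, where row i of V is v_i (expressed in the standard basis). Since V is invertible (lower-triangular with 1s on the diagonal, up to permutation), solve by back-substitution:
  V =
[[1, 0, 1],
 [1, 0, 0],
 [-1, 1, 0]]
  V a = (0, -3, 6)
Solving gives a = (-3, 3, 3).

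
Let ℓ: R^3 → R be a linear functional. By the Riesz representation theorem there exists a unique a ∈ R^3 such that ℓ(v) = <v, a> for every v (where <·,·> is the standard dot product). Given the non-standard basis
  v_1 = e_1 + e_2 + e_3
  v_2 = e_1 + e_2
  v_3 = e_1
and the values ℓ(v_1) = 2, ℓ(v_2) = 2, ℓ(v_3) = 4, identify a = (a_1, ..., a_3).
a = (4, -2, 0)

Write a = (a_1, ..., a_3) in the standard basis. For each basis vector v_i, ℓ(v_i) = <v_i, a> is a linear equation in the a_j's. Collect the n equations into a matrix system V a = ℓ, where row i of V is v_i (expressed in the standard basis). Since V is invertible (lower-triangular with 1s on the diagonal, up to permutation), solve by back-substitution:
  V =
[[1, 1, 1],
 [1, 1, 0],
 [1, 0, 0]]
  V a = (2, 2, 4)
Solving gives a = (4, -2, 0).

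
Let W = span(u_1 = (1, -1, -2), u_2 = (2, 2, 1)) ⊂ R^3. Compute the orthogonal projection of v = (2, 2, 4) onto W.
proj_W(v) = (32/25, 16/5, 76/25)

Set up U = [u_1 | ... | u_2] ∈ R^(3×2). The projector onto W = col(U) is P = U (U^T U)^(-1) U^T.
Compute U^T U =
  [6, -2]
  [-2, 9],
and U^T v = (-8, 12).
Solve U^T U · c = U^T v for the coefficients: c = (-24/25, 28/25). The projection is proj_W(v) = U c.
Check: (v - proj_W(v)) · u_1 = 0  (should be 0).
Check: (v - proj_W(v)) · u_2 = 0  (should be 0).
Result: proj_W(v) = (32/25, 16/5, 76/25).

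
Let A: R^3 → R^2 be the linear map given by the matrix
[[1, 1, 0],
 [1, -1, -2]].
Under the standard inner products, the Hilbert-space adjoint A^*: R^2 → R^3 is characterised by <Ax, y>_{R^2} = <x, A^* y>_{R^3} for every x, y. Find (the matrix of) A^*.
A^* = A^T =
[[1, 1],
 [1, -1],
 [0, -2]]

For real matrices with standard dot products, the defining identity <Ax, y> = <x, A^* y> gives (Ax)^T y = x^T (A^*) y, i.e. x^T A^T y = x^T (A^*) y. Since this holds for all x, y, we must have A^* = A^T. Therefore
A^* =
[[1, 1],
 [1, -1],
 [0, -2]].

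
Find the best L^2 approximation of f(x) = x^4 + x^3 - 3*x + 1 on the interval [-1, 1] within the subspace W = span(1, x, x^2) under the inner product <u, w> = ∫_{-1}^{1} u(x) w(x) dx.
g(x) = 6*x^2/7 - 12*x/5 + 32/35

The best approximation g ∈ W is the orthogonal projection of f onto W. Writing g = a_0 + a_1 x + a_2 x^2, the coefficients solve the normal equations G · a = b where
  G_{ij} = <φ_i, φ_j> and b_i = <f, φ_i>, with φ_0 = 1, φ_1 = x, φ_2 = x^2.
G =
  [2, 0, 2/3]
  [0, 2/3, 0]
  [2/3, 0, 2/5],
b = (12/5, -8/5, 20/21).
Solving gives a_0 = 32/35, a_1 = -12/5, a_2 = 6/7, so
  g(x) = 6*x^2/7 - 12*x/5 + 32/35.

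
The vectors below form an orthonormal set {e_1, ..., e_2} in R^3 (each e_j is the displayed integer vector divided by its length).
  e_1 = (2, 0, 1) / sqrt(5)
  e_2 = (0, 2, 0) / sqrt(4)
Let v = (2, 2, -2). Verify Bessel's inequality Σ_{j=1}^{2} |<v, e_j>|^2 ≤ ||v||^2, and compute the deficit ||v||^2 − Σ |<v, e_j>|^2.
Σ |<v, e_j>|^2 = 24/5; ||v||^2 = 12; deficit = 36/5

Write each e_j = u_j / sqrt(<u_j, u_j>) where u_j is the displayed integer vector. Then <v, e_j> = <v, u_j> / sqrt(<u_j, u_j>), so |<v, e_j>|^2 = <v, u_j>^2 / <u_j, u_j>.
Coefficients: <v, e_1> = 2/sqrt(5), <v, e_2> = 4/sqrt(4).
Square and sum: Σ |<v, e_j>|^2 = 24/5.
Compute ||v||^2 = v·v = 12.
Deficit = 12 − 24/5 = 36/5 ≥ 0, confirming Bessel's inequality. (The deficit equals ||v − Σ <v,e_j> e_j||^2, the squared distance from v to span{e_j}.)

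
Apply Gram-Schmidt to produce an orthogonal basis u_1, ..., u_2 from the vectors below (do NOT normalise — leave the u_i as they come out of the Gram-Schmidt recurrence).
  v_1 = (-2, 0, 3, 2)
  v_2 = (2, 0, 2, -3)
Orthogonal basis:
  u_1 = (-2, 0, 3, 2)
  u_2 = (26/17, 0, 46/17, -43/17)

Apply the Gram-Schmidt recurrence
  u_1 = v_1
  u_i = v_i − Σ_{j<i} ((v_i · u_j) / (u_j · u_j)) · u_j.

Step by step this gives:
  u_1 = (-2, 0, 3, 2)
  u_2 = (26/17, 0, 46/17, -43/17)

Orthogonality check:
  u_2 · u_1 = 0 (should be 0)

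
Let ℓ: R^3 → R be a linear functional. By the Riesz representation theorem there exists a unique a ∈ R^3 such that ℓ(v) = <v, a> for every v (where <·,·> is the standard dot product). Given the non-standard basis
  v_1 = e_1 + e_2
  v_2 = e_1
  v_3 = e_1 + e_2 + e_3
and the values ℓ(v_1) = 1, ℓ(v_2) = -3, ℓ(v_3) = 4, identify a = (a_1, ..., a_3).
a = (-3, 4, 3)

Write a = (a_1, ..., a_3) in the standard basis. For each basis vector v_i, ℓ(v_i) = <v_i, a> is a linear equation in the a_j's. Collect the n equations into a matrix system V a = ℓ, where row i of V is v_i (expressed in the standard basis). Since V is invertible (lower-triangular with 1s on the diagonal, up to permutation), solve by back-substitution:
  V =
[[1, 1, 0],
 [1, 0, 0],
 [1, 1, 1]]
  V a = (1, -3, 4)
Solving gives a = (-3, 4, 3).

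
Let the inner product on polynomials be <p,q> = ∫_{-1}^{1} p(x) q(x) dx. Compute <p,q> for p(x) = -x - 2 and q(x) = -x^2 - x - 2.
<p,q> = 10

Expand the product: p(x)·q(x) = x^3 + 3*x^2 + 4*x + 4.
∫_{-1}^{1} of each monomial x^k gives [2/(k+1) if k even, 0 if k odd]. Integrating term-by-term (or equivalently evaluating the antiderivative F(x) = x^4/4 + x^3 + 2*x^2 + 4*x at the endpoints):
  F(1) − F(−1) = 29/4 − (-11/4) = 10.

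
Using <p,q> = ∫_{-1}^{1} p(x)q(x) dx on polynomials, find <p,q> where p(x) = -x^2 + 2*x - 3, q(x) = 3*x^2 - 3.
<p,q> = 64/5

Expand the product: p(x)·q(x) = -3*x^4 + 6*x^3 - 6*x^2 - 6*x + 9.
∫_{-1}^{1} of each monomial x^k gives [2/(k+1) if k even, 0 if k odd]. Integrating term-by-term (or equivalently evaluating the antiderivative F(x) = -3*x^5/5 + 3*x^4/2 - 2*x^3 - 3*x^2 + 9*x at the endpoints):
  F(1) − F(−1) = 49/10 − (-79/10) = 64/5.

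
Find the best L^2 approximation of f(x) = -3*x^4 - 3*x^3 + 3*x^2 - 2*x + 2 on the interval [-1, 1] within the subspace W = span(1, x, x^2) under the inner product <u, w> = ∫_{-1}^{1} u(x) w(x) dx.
g(x) = 3*x^2/7 - 19*x/5 + 79/35

The best approximation g ∈ W is the orthogonal projection of f onto W. Writing g = a_0 + a_1 x + a_2 x^2, the coefficients solve the normal equations G · a = b where
  G_{ij} = <φ_i, φ_j> and b_i = <f, φ_i>, with φ_0 = 1, φ_1 = x, φ_2 = x^2.
G =
  [2, 0, 2/3]
  [0, 2/3, 0]
  [2/3, 0, 2/5],
b = (24/5, -38/15, 176/105).
Solving gives a_0 = 79/35, a_1 = -19/5, a_2 = 3/7, so
  g(x) = 3*x^2/7 - 19*x/5 + 79/35.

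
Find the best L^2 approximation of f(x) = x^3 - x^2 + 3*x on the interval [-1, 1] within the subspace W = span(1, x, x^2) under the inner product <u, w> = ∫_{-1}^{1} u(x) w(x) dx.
g(x) = -x^2 + 18*x/5

The best approximation g ∈ W is the orthogonal projection of f onto W. Writing g = a_0 + a_1 x + a_2 x^2, the coefficients solve the normal equations G · a = b where
  G_{ij} = <φ_i, φ_j> and b_i = <f, φ_i>, with φ_0 = 1, φ_1 = x, φ_2 = x^2.
G =
  [2, 0, 2/3]
  [0, 2/3, 0]
  [2/3, 0, 2/5],
b = (-2/3, 12/5, -2/5).
Solving gives a_0 = 0, a_1 = 18/5, a_2 = -1, so
  g(x) = -x^2 + 18*x/5.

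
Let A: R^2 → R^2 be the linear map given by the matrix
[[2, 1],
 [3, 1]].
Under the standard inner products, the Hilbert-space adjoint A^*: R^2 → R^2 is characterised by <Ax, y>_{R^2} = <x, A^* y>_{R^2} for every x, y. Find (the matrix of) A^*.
A^* = A^T =
[[2, 3],
 [1, 1]]

For real matrices with standard dot products, the defining identity <Ax, y> = <x, A^* y> gives (Ax)^T y = x^T (A^*) y, i.e. x^T A^T y = x^T (A^*) y. Since this holds for all x, y, we must have A^* = A^T. Therefore
A^* =
[[2, 3],
 [1, 1]].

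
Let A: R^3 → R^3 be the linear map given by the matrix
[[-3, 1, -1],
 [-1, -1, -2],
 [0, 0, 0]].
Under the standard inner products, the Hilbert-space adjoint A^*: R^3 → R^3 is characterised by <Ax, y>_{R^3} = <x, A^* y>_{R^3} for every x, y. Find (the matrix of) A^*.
A^* = A^T =
[[-3, -1, 0],
 [1, -1, 0],
 [-1, -2, 0]]

For real matrices with standard dot products, the defining identity <Ax, y> = <x, A^* y> gives (Ax)^T y = x^T (A^*) y, i.e. x^T A^T y = x^T (A^*) y. Since this holds for all x, y, we must have A^* = A^T. Therefore
A^* =
[[-3, -1, 0],
 [1, -1, 0],
 [-1, -2, 0]].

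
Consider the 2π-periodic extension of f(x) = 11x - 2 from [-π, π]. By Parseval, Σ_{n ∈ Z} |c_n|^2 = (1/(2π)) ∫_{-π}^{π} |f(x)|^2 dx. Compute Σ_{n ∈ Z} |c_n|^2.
Σ |c_n|^2 = 121π^2/3 + 4

Expand and integrate term by term over [-π, π]:
  ∫ (11x)^2 dx = 121·(2π^3/3); ∫ 2·11·(-2)·x dx = 0 (odd integrand); ∫ (-2)^2 dx = 4·2π.
So (1/(2π)) ∫_{-π}^{π} (11x - 2)^2 dx = 121π^2/3 + 4 = 121π^2/3 + 4.
Parseval ⇒ Σ |c_n|^2 = 121π^2/3 + 4.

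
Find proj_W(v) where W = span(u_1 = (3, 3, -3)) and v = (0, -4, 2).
proj_W(v) = (-2, -2, 2)

Set up U = [u_1 | ... | u_1] ∈ R^(3×1). The projector onto W = col(U) is P = U (U^T U)^(-1) U^T.
Compute U^T U =
  [27],
and U^T v = (-18).
Solve U^T U · c = U^T v for the coefficients: c = (-2/3). The projection is proj_W(v) = U c.
Check: (v - proj_W(v)) · u_1 = 0  (should be 0).
Result: proj_W(v) = (-2, -2, 2).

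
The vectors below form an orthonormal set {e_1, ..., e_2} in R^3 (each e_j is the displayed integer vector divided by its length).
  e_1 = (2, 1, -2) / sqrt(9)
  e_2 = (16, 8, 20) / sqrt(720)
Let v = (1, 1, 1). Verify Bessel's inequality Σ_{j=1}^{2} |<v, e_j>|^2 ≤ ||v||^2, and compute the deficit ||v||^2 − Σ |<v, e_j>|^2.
Σ |<v, e_j>|^2 = 14/5; ||v||^2 = 3; deficit = 1/5

Write each e_j = u_j / sqrt(<u_j, u_j>) where u_j is the displayed integer vector. Then <v, e_j> = <v, u_j> / sqrt(<u_j, u_j>), so |<v, e_j>|^2 = <v, u_j>^2 / <u_j, u_j>.
Coefficients: <v, e_1> = 1/sqrt(9), <v, e_2> = 44/sqrt(720).
Square and sum: Σ |<v, e_j>|^2 = 14/5.
Compute ||v||^2 = v·v = 3.
Deficit = 3 − 14/5 = 1/5 ≥ 0, confirming Bessel's inequality. (The deficit equals ||v − Σ <v,e_j> e_j||^2, the squared distance from v to span{e_j}.)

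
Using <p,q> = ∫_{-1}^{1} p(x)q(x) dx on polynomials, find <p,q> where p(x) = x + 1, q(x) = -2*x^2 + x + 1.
<p,q> = 4/3

Expand the product: p(x)·q(x) = -2*x^3 - x^2 + 2*x + 1.
∫_{-1}^{1} of each monomial x^k gives [2/(k+1) if k even, 0 if k odd]. Integrating term-by-term (or equivalently evaluating the antiderivative F(x) = -x^4/2 - x^3/3 + x^2 + x at the endpoints):
  F(1) − F(−1) = 7/6 − (-1/6) = 4/3.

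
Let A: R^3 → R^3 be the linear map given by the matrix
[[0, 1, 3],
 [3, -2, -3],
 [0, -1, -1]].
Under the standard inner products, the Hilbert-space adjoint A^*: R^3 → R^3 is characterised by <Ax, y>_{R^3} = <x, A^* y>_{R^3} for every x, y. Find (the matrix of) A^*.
A^* = A^T =
[[0, 3, 0],
 [1, -2, -1],
 [3, -3, -1]]

For real matrices with standard dot products, the defining identity <Ax, y> = <x, A^* y> gives (Ax)^T y = x^T (A^*) y, i.e. x^T A^T y = x^T (A^*) y. Since this holds for all x, y, we must have A^* = A^T. Therefore
A^* =
[[0, 3, 0],
 [1, -2, -1],
 [3, -3, -1]].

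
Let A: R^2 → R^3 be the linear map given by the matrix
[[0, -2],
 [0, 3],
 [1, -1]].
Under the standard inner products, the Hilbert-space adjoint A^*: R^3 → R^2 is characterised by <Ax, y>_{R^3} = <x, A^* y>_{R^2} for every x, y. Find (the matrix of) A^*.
A^* = A^T =
[[0, 0, 1],
 [-2, 3, -1]]

For real matrices with standard dot products, the defining identity <Ax, y> = <x, A^* y> gives (Ax)^T y = x^T (A^*) y, i.e. x^T A^T y = x^T (A^*) y. Since this holds for all x, y, we must have A^* = A^T. Therefore
A^* =
[[0, 0, 1],
 [-2, 3, -1]].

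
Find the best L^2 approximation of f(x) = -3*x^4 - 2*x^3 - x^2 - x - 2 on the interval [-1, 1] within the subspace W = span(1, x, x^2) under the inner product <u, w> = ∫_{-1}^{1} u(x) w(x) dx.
g(x) = -25*x^2/7 - 11*x/5 - 61/35

The best approximation g ∈ W is the orthogonal projection of f onto W. Writing g = a_0 + a_1 x + a_2 x^2, the coefficients solve the normal equations G · a = b where
  G_{ij} = <φ_i, φ_j> and b_i = <f, φ_i>, with φ_0 = 1, φ_1 = x, φ_2 = x^2.
G =
  [2, 0, 2/3]
  [0, 2/3, 0]
  [2/3, 0, 2/5],
b = (-88/15, -22/15, -272/105).
Solving gives a_0 = -61/35, a_1 = -11/5, a_2 = -25/7, so
  g(x) = -25*x^2/7 - 11*x/5 - 61/35.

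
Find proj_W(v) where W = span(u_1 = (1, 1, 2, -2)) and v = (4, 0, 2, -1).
proj_W(v) = (1, 1, 2, -2)

Set up U = [u_1 | ... | u_1] ∈ R^(4×1). The projector onto W = col(U) is P = U (U^T U)^(-1) U^T.
Compute U^T U =
  [10],
and U^T v = (10).
Solve U^T U · c = U^T v for the coefficients: c = (1). The projection is proj_W(v) = U c.
Check: (v - proj_W(v)) · u_1 = 0  (should be 0).
Result: proj_W(v) = (1, 1, 2, -2).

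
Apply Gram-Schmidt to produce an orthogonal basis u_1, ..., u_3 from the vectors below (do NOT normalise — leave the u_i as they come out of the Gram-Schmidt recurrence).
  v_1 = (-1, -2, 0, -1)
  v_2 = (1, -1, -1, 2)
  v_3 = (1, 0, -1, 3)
Orthogonal basis:
  u_1 = (-1, -2, 0, -1)
  u_2 = (5/6, -4/3, -1, 11/6)
  u_3 = (-23/41, 4/41, 3/41, 15/41)

Apply the Gram-Schmidt recurrence
  u_1 = v_1
  u_i = v_i − Σ_{j<i} ((v_i · u_j) / (u_j · u_j)) · u_j.

Step by step this gives:
  u_1 = (-1, -2, 0, -1)
  u_2 = (5/6, -4/3, -1, 11/6)
  u_3 = (-23/41, 4/41, 3/41, 15/41)

Orthogonality check:
  u_2 · u_1 = 0 (should be 0)
  u_3 · u_1 = 0 (should be 0)
  u_3 · u_2 = 0 (should be 0)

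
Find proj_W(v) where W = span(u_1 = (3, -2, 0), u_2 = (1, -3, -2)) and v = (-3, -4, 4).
proj_W(v) = (-47/101, -20/101, -44/101)

Set up U = [u_1 | ... | u_2] ∈ R^(3×2). The projector onto W = col(U) is P = U (U^T U)^(-1) U^T.
Compute U^T U =
  [13, 9]
  [9, 14],
and U^T v = (-1, 1).
Solve U^T U · c = U^T v for the coefficients: c = (-23/101, 22/101). The projection is proj_W(v) = U c.
Check: (v - proj_W(v)) · u_1 = 0  (should be 0).
Check: (v - proj_W(v)) · u_2 = 0  (should be 0).
Result: proj_W(v) = (-47/101, -20/101, -44/101).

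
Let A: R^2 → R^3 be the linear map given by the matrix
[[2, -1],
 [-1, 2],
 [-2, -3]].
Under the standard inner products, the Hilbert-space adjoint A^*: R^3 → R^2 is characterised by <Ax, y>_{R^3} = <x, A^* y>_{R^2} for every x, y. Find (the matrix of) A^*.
A^* = A^T =
[[2, -1, -2],
 [-1, 2, -3]]

For real matrices with standard dot products, the defining identity <Ax, y> = <x, A^* y> gives (Ax)^T y = x^T (A^*) y, i.e. x^T A^T y = x^T (A^*) y. Since this holds for all x, y, we must have A^* = A^T. Therefore
A^* =
[[2, -1, -2],
 [-1, 2, -3]].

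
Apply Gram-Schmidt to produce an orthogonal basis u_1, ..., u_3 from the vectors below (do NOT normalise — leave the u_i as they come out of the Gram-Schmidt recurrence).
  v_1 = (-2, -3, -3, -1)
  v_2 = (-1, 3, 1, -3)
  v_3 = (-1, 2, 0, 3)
Orthogonal basis:
  u_1 = (-2, -3, -3, -1)
  u_2 = (-37/23, 48/23, 2/23, -76/23)
  u_3 = (-814/411, 215/137, -367/411, 794/411)

Apply the Gram-Schmidt recurrence
  u_1 = v_1
  u_i = v_i − Σ_{j<i} ((v_i · u_j) / (u_j · u_j)) · u_j.

Step by step this gives:
  u_1 = (-2, -3, -3, -1)
  u_2 = (-37/23, 48/23, 2/23, -76/23)
  u_3 = (-814/411, 215/137, -367/411, 794/411)

Orthogonality check:
  u_2 · u_1 = 0 (should be 0)
  u_3 · u_1 = 0 (should be 0)
  u_3 · u_2 = 0 (should be 0)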